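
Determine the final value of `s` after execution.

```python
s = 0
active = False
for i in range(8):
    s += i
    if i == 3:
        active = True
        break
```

Let's trace through this code step by step.

Initialize: s = 0
Initialize: active = False
Entering loop: for i in range(8):

After execution: s = 6
6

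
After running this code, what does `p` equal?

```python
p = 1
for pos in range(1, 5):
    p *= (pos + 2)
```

Let's trace through this code step by step.

Initialize: p = 1
Entering loop: for pos in range(1, 5):

After execution: p = 360
360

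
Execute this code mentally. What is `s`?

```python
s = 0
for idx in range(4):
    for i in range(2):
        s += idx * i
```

Let's trace through this code step by step.

Initialize: s = 0
Entering loop: for idx in range(4):

After execution: s = 6
6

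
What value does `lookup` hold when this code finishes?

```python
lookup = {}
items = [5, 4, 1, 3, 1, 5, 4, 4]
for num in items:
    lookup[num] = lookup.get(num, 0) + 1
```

Let's trace through this code step by step.

Initialize: lookup = {}
Initialize: items = [5, 4, 1, 3, 1, 5, 4, 4]
Entering loop: for num in items:

After execution: lookup = {5: 2, 4: 3, 1: 2, 3: 1}
{5: 2, 4: 3, 1: 2, 3: 1}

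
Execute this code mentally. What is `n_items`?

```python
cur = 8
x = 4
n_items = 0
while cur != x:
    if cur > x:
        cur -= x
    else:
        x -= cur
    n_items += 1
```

Let's trace through this code step by step.

Initialize: cur = 8
Initialize: x = 4
Initialize: n_items = 0
Entering loop: while cur != x:

After execution: n_items = 1
1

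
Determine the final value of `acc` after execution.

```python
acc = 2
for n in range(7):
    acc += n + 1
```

Let's trace through this code step by step.

Initialize: acc = 2
Entering loop: for n in range(7):

After execution: acc = 30
30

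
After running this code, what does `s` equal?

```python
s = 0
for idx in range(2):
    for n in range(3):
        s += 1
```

Let's trace through this code step by step.

Initialize: s = 0
Entering loop: for idx in range(2):

After execution: s = 6
6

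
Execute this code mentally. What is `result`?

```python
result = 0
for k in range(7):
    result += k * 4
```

Let's trace through this code step by step.

Initialize: result = 0
Entering loop: for k in range(7):

After execution: result = 84
84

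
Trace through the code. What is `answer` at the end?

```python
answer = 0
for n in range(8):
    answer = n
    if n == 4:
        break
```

Let's trace through this code step by step.

Initialize: answer = 0
Entering loop: for n in range(8):

After execution: answer = 4
4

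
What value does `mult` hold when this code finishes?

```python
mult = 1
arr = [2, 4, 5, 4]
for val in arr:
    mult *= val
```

Let's trace through this code step by step.

Initialize: mult = 1
Initialize: arr = [2, 4, 5, 4]
Entering loop: for val in arr:

After execution: mult = 160
160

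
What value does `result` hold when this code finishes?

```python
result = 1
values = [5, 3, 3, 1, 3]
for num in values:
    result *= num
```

Let's trace through this code step by step.

Initialize: result = 1
Initialize: values = [5, 3, 3, 1, 3]
Entering loop: for num in values:

After execution: result = 135
135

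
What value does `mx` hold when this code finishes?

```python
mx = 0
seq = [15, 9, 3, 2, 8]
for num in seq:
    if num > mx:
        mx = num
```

Let's trace through this code step by step.

Initialize: mx = 0
Initialize: seq = [15, 9, 3, 2, 8]
Entering loop: for num in seq:

After execution: mx = 15
15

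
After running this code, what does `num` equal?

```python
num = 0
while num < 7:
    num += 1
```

Let's trace through this code step by step.

Initialize: num = 0
Entering loop: while num < 7:

After execution: num = 7
7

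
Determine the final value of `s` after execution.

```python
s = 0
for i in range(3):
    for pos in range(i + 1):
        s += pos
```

Let's trace through this code step by step.

Initialize: s = 0
Entering loop: for i in range(3):

After execution: s = 4
4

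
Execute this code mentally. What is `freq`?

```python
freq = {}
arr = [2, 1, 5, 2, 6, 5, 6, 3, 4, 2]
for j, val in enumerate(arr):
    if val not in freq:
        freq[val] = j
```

Let's trace through this code step by step.

Initialize: freq = {}
Initialize: arr = [2, 1, 5, 2, 6, 5, 6, 3, 4, 2]
Entering loop: for j, val in enumerate(arr):

After execution: freq = {2: 0, 1: 1, 5: 2, 6: 4, 3: 7, 4: 8}
{2: 0, 1: 1, 5: 2, 6: 4, 3: 7, 4: 8}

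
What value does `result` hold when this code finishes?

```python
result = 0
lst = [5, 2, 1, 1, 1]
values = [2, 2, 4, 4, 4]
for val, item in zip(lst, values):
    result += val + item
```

Let's trace through this code step by step.

Initialize: result = 0
Initialize: lst = [5, 2, 1, 1, 1]
Initialize: values = [2, 2, 4, 4, 4]
Entering loop: for val, item in zip(lst, values):

After execution: result = 26
26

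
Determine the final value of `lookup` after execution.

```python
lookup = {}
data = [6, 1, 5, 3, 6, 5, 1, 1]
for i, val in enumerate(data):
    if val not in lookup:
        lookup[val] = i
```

Let's trace through this code step by step.

Initialize: lookup = {}
Initialize: data = [6, 1, 5, 3, 6, 5, 1, 1]
Entering loop: for i, val in enumerate(data):

After execution: lookup = {6: 0, 1: 1, 5: 2, 3: 3}
{6: 0, 1: 1, 5: 2, 3: 3}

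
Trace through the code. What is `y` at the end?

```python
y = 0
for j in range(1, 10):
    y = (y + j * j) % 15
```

Let's trace through this code step by step.

Initialize: y = 0
Entering loop: for j in range(1, 10):

After execution: y = 0
0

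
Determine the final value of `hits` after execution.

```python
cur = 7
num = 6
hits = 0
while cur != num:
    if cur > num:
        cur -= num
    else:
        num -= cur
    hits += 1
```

Let's trace through this code step by step.

Initialize: cur = 7
Initialize: num = 6
Initialize: hits = 0
Entering loop: while cur != num:

After execution: hits = 6
6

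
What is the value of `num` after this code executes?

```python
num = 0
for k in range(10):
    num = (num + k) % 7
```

Let's trace through this code step by step.

Initialize: num = 0
Entering loop: for k in range(10):

After execution: num = 3
3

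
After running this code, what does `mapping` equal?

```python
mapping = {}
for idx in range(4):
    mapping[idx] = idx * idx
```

Let's trace through this code step by step.

Initialize: mapping = {}
Entering loop: for idx in range(4):

After execution: mapping = {0: 0, 1: 1, 2: 4, 3: 9}
{0: 0, 1: 1, 2: 4, 3: 9}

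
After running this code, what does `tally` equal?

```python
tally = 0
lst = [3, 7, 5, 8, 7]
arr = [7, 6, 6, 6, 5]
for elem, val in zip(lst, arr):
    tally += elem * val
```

Let's trace through this code step by step.

Initialize: tally = 0
Initialize: lst = [3, 7, 5, 8, 7]
Initialize: arr = [7, 6, 6, 6, 5]
Entering loop: for elem, val in zip(lst, arr):

After execution: tally = 176
176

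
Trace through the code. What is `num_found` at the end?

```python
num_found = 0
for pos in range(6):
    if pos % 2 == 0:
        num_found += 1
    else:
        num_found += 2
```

Let's trace through this code step by step.

Initialize: num_found = 0
Entering loop: for pos in range(6):

After execution: num_found = 9
9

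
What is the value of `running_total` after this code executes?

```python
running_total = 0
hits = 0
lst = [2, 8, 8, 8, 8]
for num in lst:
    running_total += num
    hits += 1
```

Let's trace through this code step by step.

Initialize: running_total = 0
Initialize: hits = 0
Initialize: lst = [2, 8, 8, 8, 8]
Entering loop: for num in lst:

After execution: running_total = 34
34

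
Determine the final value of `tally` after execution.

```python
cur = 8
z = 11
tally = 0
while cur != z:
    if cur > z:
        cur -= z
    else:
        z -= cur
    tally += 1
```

Let's trace through this code step by step.

Initialize: cur = 8
Initialize: z = 11
Initialize: tally = 0
Entering loop: while cur != z:

After execution: tally = 5
5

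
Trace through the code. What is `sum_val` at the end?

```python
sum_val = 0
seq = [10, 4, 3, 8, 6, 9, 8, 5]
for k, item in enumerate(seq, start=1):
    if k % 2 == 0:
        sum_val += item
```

Let's trace through this code step by step.

Initialize: sum_val = 0
Initialize: seq = [10, 4, 3, 8, 6, 9, 8, 5]
Entering loop: for k, item in enumerate(seq, start=1):

After execution: sum_val = 26
26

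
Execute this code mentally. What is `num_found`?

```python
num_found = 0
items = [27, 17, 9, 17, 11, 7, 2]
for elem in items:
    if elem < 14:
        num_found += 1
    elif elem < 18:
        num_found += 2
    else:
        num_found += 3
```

Let's trace through this code step by step.

Initialize: num_found = 0
Initialize: items = [27, 17, 9, 17, 11, 7, 2]
Entering loop: for elem in items:

After execution: num_found = 11
11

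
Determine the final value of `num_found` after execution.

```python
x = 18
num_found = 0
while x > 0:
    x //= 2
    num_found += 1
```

Let's trace through this code step by step.

Initialize: x = 18
Initialize: num_found = 0
Entering loop: while x > 0:

After execution: num_found = 5
5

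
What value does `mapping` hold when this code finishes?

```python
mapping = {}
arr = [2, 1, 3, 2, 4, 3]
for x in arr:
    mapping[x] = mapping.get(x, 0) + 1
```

Let's trace through this code step by step.

Initialize: mapping = {}
Initialize: arr = [2, 1, 3, 2, 4, 3]
Entering loop: for x in arr:

After execution: mapping = {2: 2, 1: 1, 3: 2, 4: 1}
{2: 2, 1: 1, 3: 2, 4: 1}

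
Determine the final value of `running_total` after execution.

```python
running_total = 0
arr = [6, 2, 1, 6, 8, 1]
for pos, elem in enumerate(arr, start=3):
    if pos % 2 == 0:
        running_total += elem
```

Let's trace through this code step by step.

Initialize: running_total = 0
Initialize: arr = [6, 2, 1, 6, 8, 1]
Entering loop: for pos, elem in enumerate(arr, start=3):

After execution: running_total = 9
9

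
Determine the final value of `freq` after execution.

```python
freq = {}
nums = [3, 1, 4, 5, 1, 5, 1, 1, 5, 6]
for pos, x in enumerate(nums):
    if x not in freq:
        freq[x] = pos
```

Let's trace through this code step by step.

Initialize: freq = {}
Initialize: nums = [3, 1, 4, 5, 1, 5, 1, 1, 5, 6]
Entering loop: for pos, x in enumerate(nums):

After execution: freq = {3: 0, 1: 1, 4: 2, 5: 3, 6: 9}
{3: 0, 1: 1, 4: 2, 5: 3, 6: 9}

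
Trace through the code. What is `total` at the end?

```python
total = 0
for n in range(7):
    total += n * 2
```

Let's trace through this code step by step.

Initialize: total = 0
Entering loop: for n in range(7):

After execution: total = 42
42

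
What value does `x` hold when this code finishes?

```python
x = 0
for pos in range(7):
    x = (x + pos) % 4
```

Let's trace through this code step by step.

Initialize: x = 0
Entering loop: for pos in range(7):

After execution: x = 1
1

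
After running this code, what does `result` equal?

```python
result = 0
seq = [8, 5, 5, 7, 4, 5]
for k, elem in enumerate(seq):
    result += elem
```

Let's trace through this code step by step.

Initialize: result = 0
Initialize: seq = [8, 5, 5, 7, 4, 5]
Entering loop: for k, elem in enumerate(seq):

After execution: result = 34
34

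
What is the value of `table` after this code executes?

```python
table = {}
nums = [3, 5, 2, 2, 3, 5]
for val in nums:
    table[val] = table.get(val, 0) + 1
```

Let's trace through this code step by step.

Initialize: table = {}
Initialize: nums = [3, 5, 2, 2, 3, 5]
Entering loop: for val in nums:

After execution: table = {3: 2, 5: 2, 2: 2}
{3: 2, 5: 2, 2: 2}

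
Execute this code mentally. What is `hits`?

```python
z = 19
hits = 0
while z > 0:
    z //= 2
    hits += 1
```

Let's trace through this code step by step.

Initialize: z = 19
Initialize: hits = 0
Entering loop: while z > 0:

After execution: hits = 5
5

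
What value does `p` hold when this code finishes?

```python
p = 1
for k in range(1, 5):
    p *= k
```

Let's trace through this code step by step.

Initialize: p = 1
Entering loop: for k in range(1, 5):

After execution: p = 24
24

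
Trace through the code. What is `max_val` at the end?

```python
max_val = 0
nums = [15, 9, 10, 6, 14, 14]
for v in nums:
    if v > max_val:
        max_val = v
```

Let's trace through this code step by step.

Initialize: max_val = 0
Initialize: nums = [15, 9, 10, 6, 14, 14]
Entering loop: for v in nums:

After execution: max_val = 15
15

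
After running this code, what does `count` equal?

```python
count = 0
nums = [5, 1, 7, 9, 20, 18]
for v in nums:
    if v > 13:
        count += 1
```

Let's trace through this code step by step.

Initialize: count = 0
Initialize: nums = [5, 1, 7, 9, 20, 18]
Entering loop: for v in nums:

After execution: count = 2
2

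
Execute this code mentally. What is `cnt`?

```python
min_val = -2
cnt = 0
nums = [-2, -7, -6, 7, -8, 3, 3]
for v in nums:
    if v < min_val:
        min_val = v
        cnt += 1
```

Let's trace through this code step by step.

Initialize: min_val = -2
Initialize: cnt = 0
Initialize: nums = [-2, -7, -6, 7, -8, 3, 3]
Entering loop: for v in nums:

After execution: cnt = 2
2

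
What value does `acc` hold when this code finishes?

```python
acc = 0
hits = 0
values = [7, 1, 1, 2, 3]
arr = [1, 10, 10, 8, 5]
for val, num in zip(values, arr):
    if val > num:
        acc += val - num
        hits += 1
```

Let's trace through this code step by step.

Initialize: acc = 0
Initialize: hits = 0
Initialize: values = [7, 1, 1, 2, 3]
Initialize: arr = [1, 10, 10, 8, 5]
Entering loop: for val, num in zip(values, arr):

After execution: acc = 6
6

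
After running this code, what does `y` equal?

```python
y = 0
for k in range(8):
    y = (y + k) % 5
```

Let's trace through this code step by step.

Initialize: y = 0
Entering loop: for k in range(8):

After execution: y = 3
3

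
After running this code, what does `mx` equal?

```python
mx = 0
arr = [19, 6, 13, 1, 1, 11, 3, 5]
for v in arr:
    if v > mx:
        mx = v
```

Let's trace through this code step by step.

Initialize: mx = 0
Initialize: arr = [19, 6, 13, 1, 1, 11, 3, 5]
Entering loop: for v in arr:

After execution: mx = 19
19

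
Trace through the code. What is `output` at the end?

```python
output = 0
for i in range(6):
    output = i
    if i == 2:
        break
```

Let's trace through this code step by step.

Initialize: output = 0
Entering loop: for i in range(6):

After execution: output = 2
2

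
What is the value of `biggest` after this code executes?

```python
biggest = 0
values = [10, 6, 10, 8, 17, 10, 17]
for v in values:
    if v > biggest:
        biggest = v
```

Let's trace through this code step by step.

Initialize: biggest = 0
Initialize: values = [10, 6, 10, 8, 17, 10, 17]
Entering loop: for v in values:

After execution: biggest = 17
17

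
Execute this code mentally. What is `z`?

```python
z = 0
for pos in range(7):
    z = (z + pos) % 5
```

Let's trace through this code step by step.

Initialize: z = 0
Entering loop: for pos in range(7):

After execution: z = 1
1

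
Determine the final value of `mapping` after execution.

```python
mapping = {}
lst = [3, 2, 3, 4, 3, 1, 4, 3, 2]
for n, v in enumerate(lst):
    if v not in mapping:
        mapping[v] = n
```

Let's trace through this code step by step.

Initialize: mapping = {}
Initialize: lst = [3, 2, 3, 4, 3, 1, 4, 3, 2]
Entering loop: for n, v in enumerate(lst):

After execution: mapping = {3: 0, 2: 1, 4: 3, 1: 5}
{3: 0, 2: 1, 4: 3, 1: 5}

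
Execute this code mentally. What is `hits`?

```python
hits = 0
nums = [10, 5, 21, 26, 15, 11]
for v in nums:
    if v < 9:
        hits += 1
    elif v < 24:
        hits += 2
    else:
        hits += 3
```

Let's trace through this code step by step.

Initialize: hits = 0
Initialize: nums = [10, 5, 21, 26, 15, 11]
Entering loop: for v in nums:

After execution: hits = 12
12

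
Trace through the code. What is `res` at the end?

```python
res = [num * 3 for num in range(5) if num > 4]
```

Let's trace through this code step by step.

Initialize: res = [num * 3 for num in range(5) if num > 4]

After execution: res = []
[]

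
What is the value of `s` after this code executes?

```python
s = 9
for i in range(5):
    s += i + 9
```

Let's trace through this code step by step.

Initialize: s = 9
Entering loop: for i in range(5):

After execution: s = 64
64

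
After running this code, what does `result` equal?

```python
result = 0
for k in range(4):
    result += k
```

Let's trace through this code step by step.

Initialize: result = 0
Entering loop: for k in range(4):

After execution: result = 6
6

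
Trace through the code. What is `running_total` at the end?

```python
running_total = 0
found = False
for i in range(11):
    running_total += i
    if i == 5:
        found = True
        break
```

Let's trace through this code step by step.

Initialize: running_total = 0
Initialize: found = False
Entering loop: for i in range(11):

After execution: running_total = 15
15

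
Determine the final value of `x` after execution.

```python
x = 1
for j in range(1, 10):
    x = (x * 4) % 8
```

Let's trace through this code step by step.

Initialize: x = 1
Entering loop: for j in range(1, 10):

After execution: x = 0
0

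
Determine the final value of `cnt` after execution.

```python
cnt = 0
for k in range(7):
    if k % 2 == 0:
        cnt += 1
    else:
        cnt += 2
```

Let's trace through this code step by step.

Initialize: cnt = 0
Entering loop: for k in range(7):

After execution: cnt = 10
10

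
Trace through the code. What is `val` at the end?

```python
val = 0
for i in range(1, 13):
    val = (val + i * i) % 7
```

Let's trace through this code step by step.

Initialize: val = 0
Entering loop: for i in range(1, 13):

After execution: val = 6
6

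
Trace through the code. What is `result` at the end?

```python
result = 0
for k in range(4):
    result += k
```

Let's trace through this code step by step.

Initialize: result = 0
Entering loop: for k in range(4):

After execution: result = 6
6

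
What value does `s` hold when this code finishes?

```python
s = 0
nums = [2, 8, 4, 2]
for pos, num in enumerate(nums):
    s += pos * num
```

Let's trace through this code step by step.

Initialize: s = 0
Initialize: nums = [2, 8, 4, 2]
Entering loop: for pos, num in enumerate(nums):

After execution: s = 22
22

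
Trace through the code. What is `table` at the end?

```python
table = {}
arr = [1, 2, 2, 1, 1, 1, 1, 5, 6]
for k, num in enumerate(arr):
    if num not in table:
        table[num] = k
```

Let's trace through this code step by step.

Initialize: table = {}
Initialize: arr = [1, 2, 2, 1, 1, 1, 1, 5, 6]
Entering loop: for k, num in enumerate(arr):

After execution: table = {1: 0, 2: 1, 5: 7, 6: 8}
{1: 0, 2: 1, 5: 7, 6: 8}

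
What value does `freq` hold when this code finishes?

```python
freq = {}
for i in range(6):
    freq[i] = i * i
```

Let's trace through this code step by step.

Initialize: freq = {}
Entering loop: for i in range(6):

After execution: freq = {0: 0, 1: 1, 2: 4, 3: 9, 4: 16, 5: 25}
{0: 0, 1: 1, 2: 4, 3: 9, 4: 16, 5: 25}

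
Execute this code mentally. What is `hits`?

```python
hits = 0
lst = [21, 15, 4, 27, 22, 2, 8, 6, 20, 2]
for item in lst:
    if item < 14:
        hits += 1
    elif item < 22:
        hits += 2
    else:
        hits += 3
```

Let's trace through this code step by step.

Initialize: hits = 0
Initialize: lst = [21, 15, 4, 27, 22, 2, 8, 6, 20, 2]
Entering loop: for item in lst:

After execution: hits = 17
17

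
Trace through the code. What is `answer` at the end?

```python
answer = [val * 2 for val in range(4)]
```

Let's trace through this code step by step.

Initialize: answer = [val * 2 for val in range(4)]

After execution: answer = [0, 2, 4, 6]
[0, 2, 4, 6]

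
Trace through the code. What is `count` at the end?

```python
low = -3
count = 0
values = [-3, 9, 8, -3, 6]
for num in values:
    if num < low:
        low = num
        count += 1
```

Let's trace through this code step by step.

Initialize: low = -3
Initialize: count = 0
Initialize: values = [-3, 9, 8, -3, 6]
Entering loop: for num in values:

After execution: count = 0
0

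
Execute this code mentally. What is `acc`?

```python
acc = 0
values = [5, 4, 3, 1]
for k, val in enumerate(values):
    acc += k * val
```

Let's trace through this code step by step.

Initialize: acc = 0
Initialize: values = [5, 4, 3, 1]
Entering loop: for k, val in enumerate(values):

After execution: acc = 13
13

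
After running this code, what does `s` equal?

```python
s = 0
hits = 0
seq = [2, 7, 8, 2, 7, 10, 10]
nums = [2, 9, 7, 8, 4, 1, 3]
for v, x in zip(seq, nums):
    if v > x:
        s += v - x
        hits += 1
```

Let's trace through this code step by step.

Initialize: s = 0
Initialize: hits = 0
Initialize: seq = [2, 7, 8, 2, 7, 10, 10]
Initialize: nums = [2, 9, 7, 8, 4, 1, 3]
Entering loop: for v, x in zip(seq, nums):

After execution: s = 20
20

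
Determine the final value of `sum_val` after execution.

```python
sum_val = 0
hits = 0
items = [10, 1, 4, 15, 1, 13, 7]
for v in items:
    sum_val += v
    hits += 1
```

Let's trace through this code step by step.

Initialize: sum_val = 0
Initialize: hits = 0
Initialize: items = [10, 1, 4, 15, 1, 13, 7]
Entering loop: for v in items:

After execution: sum_val = 51
51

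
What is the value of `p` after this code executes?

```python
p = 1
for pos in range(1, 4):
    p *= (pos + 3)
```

Let's trace through this code step by step.

Initialize: p = 1
Entering loop: for pos in range(1, 4):

After execution: p = 120
120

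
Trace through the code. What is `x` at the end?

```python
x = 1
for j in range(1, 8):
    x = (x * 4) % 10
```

Let's trace through this code step by step.

Initialize: x = 1
Entering loop: for j in range(1, 8):

After execution: x = 4
4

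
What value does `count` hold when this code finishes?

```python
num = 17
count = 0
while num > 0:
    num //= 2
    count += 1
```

Let's trace through this code step by step.

Initialize: num = 17
Initialize: count = 0
Entering loop: while num > 0:

After execution: count = 5
5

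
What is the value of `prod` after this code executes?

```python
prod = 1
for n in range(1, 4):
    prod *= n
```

Let's trace through this code step by step.

Initialize: prod = 1
Entering loop: for n in range(1, 4):

After execution: prod = 6
6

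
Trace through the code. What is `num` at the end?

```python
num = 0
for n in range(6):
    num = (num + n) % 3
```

Let's trace through this code step by step.

Initialize: num = 0
Entering loop: for n in range(6):

After execution: num = 0
0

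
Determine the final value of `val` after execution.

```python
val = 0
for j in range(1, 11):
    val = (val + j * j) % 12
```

Let's trace through this code step by step.

Initialize: val = 0
Entering loop: for j in range(1, 11):

After execution: val = 1
1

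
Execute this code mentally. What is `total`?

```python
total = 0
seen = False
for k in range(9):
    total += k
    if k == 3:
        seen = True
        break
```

Let's trace through this code step by step.

Initialize: total = 0
Initialize: seen = False
Entering loop: for k in range(9):

After execution: total = 6
6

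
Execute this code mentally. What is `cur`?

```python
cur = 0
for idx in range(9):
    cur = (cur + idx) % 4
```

Let's trace through this code step by step.

Initialize: cur = 0
Entering loop: for idx in range(9):

After execution: cur = 0
0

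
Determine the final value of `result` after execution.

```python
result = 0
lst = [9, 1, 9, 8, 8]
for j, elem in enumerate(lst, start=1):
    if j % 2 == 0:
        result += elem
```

Let's trace through this code step by step.

Initialize: result = 0
Initialize: lst = [9, 1, 9, 8, 8]
Entering loop: for j, elem in enumerate(lst, start=1):

After execution: result = 9
9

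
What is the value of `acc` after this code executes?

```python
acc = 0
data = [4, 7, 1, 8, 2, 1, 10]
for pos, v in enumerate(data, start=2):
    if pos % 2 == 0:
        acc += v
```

Let's trace through this code step by step.

Initialize: acc = 0
Initialize: data = [4, 7, 1, 8, 2, 1, 10]
Entering loop: for pos, v in enumerate(data, start=2):

After execution: acc = 17
17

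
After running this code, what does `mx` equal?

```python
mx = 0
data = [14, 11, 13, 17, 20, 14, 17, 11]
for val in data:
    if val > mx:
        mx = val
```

Let's trace through this code step by step.

Initialize: mx = 0
Initialize: data = [14, 11, 13, 17, 20, 14, 17, 11]
Entering loop: for val in data:

After execution: mx = 20
20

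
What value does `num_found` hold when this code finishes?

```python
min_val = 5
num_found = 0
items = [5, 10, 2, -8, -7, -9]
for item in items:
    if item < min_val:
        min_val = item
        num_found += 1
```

Let's trace through this code step by step.

Initialize: min_val = 5
Initialize: num_found = 0
Initialize: items = [5, 10, 2, -8, -7, -9]
Entering loop: for item in items:

After execution: num_found = 3
3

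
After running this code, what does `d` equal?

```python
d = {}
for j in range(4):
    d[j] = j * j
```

Let's trace through this code step by step.

Initialize: d = {}
Entering loop: for j in range(4):

After execution: d = {0: 0, 1: 1, 2: 4, 3: 9}
{0: 0, 1: 1, 2: 4, 3: 9}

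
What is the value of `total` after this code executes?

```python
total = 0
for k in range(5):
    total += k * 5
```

Let's trace through this code step by step.

Initialize: total = 0
Entering loop: for k in range(5):

After execution: total = 50
50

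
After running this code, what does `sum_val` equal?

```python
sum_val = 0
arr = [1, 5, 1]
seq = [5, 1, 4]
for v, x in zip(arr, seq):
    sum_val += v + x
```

Let's trace through this code step by step.

Initialize: sum_val = 0
Initialize: arr = [1, 5, 1]
Initialize: seq = [5, 1, 4]
Entering loop: for v, x in zip(arr, seq):

After execution: sum_val = 17
17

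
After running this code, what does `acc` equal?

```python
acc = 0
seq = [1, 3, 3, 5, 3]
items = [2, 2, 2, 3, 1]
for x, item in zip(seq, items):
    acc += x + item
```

Let's trace through this code step by step.

Initialize: acc = 0
Initialize: seq = [1, 3, 3, 5, 3]
Initialize: items = [2, 2, 2, 3, 1]
Entering loop: for x, item in zip(seq, items):

After execution: acc = 25
25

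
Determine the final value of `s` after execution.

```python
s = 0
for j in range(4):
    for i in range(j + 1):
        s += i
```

Let's trace through this code step by step.

Initialize: s = 0
Entering loop: for j in range(4):

After execution: s = 10
10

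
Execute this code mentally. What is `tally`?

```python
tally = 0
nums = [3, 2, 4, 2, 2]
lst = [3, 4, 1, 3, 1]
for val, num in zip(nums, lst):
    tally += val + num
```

Let's trace through this code step by step.

Initialize: tally = 0
Initialize: nums = [3, 2, 4, 2, 2]
Initialize: lst = [3, 4, 1, 3, 1]
Entering loop: for val, num in zip(nums, lst):

After execution: tally = 25
25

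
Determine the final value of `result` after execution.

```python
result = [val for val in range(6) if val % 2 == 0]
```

Let's trace through this code step by step.

Initialize: result = [val for val in range(6) if val % 2 == 0]

After execution: result = [0, 2, 4]
[0, 2, 4]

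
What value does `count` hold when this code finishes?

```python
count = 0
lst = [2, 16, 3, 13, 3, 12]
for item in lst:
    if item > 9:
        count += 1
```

Let's trace through this code step by step.

Initialize: count = 0
Initialize: lst = [2, 16, 3, 13, 3, 12]
Entering loop: for item in lst:

After execution: count = 3
3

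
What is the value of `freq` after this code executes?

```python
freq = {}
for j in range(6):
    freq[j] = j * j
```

Let's trace through this code step by step.

Initialize: freq = {}
Entering loop: for j in range(6):

After execution: freq = {0: 0, 1: 1, 2: 4, 3: 9, 4: 16, 5: 25}
{0: 0, 1: 1, 2: 4, 3: 9, 4: 16, 5: 25}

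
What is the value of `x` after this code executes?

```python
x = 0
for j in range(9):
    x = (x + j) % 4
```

Let's trace through this code step by step.

Initialize: x = 0
Entering loop: for j in range(9):

After execution: x = 0
0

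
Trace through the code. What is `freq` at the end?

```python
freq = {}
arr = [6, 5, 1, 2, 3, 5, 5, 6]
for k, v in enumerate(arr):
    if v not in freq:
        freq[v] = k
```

Let's trace through this code step by step.

Initialize: freq = {}
Initialize: arr = [6, 5, 1, 2, 3, 5, 5, 6]
Entering loop: for k, v in enumerate(arr):

After execution: freq = {6: 0, 5: 1, 1: 2, 2: 3, 3: 4}
{6: 0, 5: 1, 1: 2, 2: 3, 3: 4}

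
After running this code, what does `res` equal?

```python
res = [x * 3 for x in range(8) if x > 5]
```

Let's trace through this code step by step.

Initialize: res = [x * 3 for x in range(8) if x > 5]

After execution: res = [18, 21]
[18, 21]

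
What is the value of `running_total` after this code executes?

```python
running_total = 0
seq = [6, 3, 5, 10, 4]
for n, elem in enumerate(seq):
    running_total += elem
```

Let's trace through this code step by step.

Initialize: running_total = 0
Initialize: seq = [6, 3, 5, 10, 4]
Entering loop: for n, elem in enumerate(seq):

After execution: running_total = 28
28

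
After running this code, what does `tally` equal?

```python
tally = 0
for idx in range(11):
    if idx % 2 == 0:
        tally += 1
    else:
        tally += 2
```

Let's trace through this code step by step.

Initialize: tally = 0
Entering loop: for idx in range(11):

After execution: tally = 16
16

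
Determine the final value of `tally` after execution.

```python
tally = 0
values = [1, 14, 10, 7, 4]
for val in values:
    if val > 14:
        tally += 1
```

Let's trace through this code step by step.

Initialize: tally = 0
Initialize: values = [1, 14, 10, 7, 4]
Entering loop: for val in values:

After execution: tally = 0
0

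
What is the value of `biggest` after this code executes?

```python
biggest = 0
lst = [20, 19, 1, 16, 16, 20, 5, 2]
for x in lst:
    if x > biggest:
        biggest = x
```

Let's trace through this code step by step.

Initialize: biggest = 0
Initialize: lst = [20, 19, 1, 16, 16, 20, 5, 2]
Entering loop: for x in lst:

After execution: biggest = 20
20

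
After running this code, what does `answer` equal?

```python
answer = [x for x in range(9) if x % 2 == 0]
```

Let's trace through this code step by step.

Initialize: answer = [x for x in range(9) if x % 2 == 0]

After execution: answer = [0, 2, 4, 6, 8]
[0, 2, 4, 6, 8]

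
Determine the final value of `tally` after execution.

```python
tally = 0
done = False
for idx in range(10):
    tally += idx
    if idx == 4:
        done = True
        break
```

Let's trace through this code step by step.

Initialize: tally = 0
Initialize: done = False
Entering loop: for idx in range(10):

After execution: tally = 10
10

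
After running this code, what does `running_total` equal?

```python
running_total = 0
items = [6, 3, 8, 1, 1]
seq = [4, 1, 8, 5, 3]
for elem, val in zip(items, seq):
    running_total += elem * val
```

Let's trace through this code step by step.

Initialize: running_total = 0
Initialize: items = [6, 3, 8, 1, 1]
Initialize: seq = [4, 1, 8, 5, 3]
Entering loop: for elem, val in zip(items, seq):

After execution: running_total = 99
99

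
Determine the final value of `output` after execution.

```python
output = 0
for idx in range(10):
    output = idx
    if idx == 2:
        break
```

Let's trace through this code step by step.

Initialize: output = 0
Entering loop: for idx in range(10):

After execution: output = 2
2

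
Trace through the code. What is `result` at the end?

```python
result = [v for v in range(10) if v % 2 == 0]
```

Let's trace through this code step by step.

Initialize: result = [v for v in range(10) if v % 2 == 0]

After execution: result = [0, 2, 4, 6, 8]
[0, 2, 4, 6, 8]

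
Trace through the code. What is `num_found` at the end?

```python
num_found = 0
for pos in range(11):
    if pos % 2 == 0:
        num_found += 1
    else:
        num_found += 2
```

Let's trace through this code step by step.

Initialize: num_found = 0
Entering loop: for pos in range(11):

After execution: num_found = 16
16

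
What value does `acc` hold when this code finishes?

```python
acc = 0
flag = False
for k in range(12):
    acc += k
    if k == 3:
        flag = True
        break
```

Let's trace through this code step by step.

Initialize: acc = 0
Initialize: flag = False
Entering loop: for k in range(12):

After execution: acc = 6
6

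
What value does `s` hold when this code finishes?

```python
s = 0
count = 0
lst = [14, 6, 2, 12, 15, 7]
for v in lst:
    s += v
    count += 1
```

Let's trace through this code step by step.

Initialize: s = 0
Initialize: count = 0
Initialize: lst = [14, 6, 2, 12, 15, 7]
Entering loop: for v in lst:

After execution: s = 56
56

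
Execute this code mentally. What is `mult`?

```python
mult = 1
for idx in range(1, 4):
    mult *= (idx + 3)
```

Let's trace through this code step by step.

Initialize: mult = 1
Entering loop: for idx in range(1, 4):

After execution: mult = 120
120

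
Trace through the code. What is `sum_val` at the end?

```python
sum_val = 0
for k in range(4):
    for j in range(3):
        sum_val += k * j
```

Let's trace through this code step by step.

Initialize: sum_val = 0
Entering loop: for k in range(4):

After execution: sum_val = 18
18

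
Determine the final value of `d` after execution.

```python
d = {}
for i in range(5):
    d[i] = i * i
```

Let's trace through this code step by step.

Initialize: d = {}
Entering loop: for i in range(5):

After execution: d = {0: 0, 1: 1, 2: 4, 3: 9, 4: 16}
{0: 0, 1: 1, 2: 4, 3: 9, 4: 16}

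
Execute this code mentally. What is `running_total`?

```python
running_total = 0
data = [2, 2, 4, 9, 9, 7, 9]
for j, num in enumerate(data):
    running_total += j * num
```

Let's trace through this code step by step.

Initialize: running_total = 0
Initialize: data = [2, 2, 4, 9, 9, 7, 9]
Entering loop: for j, num in enumerate(data):

After execution: running_total = 162
162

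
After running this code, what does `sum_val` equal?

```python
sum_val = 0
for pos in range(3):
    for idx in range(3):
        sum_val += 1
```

Let's trace through this code step by step.

Initialize: sum_val = 0
Entering loop: for pos in range(3):

After execution: sum_val = 9
9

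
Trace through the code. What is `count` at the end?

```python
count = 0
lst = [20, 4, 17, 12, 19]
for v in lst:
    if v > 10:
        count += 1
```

Let's trace through this code step by step.

Initialize: count = 0
Initialize: lst = [20, 4, 17, 12, 19]
Entering loop: for v in lst:

After execution: count = 4
4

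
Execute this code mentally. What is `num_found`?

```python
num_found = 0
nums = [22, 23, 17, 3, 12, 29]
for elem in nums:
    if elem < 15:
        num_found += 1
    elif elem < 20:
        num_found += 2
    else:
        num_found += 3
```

Let's trace through this code step by step.

Initialize: num_found = 0
Initialize: nums = [22, 23, 17, 3, 12, 29]
Entering loop: for elem in nums:

After execution: num_found = 13
13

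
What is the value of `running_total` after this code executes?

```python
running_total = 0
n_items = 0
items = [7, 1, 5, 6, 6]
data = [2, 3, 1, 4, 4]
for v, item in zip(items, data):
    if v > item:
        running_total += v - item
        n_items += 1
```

Let's trace through this code step by step.

Initialize: running_total = 0
Initialize: n_items = 0
Initialize: items = [7, 1, 5, 6, 6]
Initialize: data = [2, 3, 1, 4, 4]
Entering loop: for v, item in zip(items, data):

After execution: running_total = 13
13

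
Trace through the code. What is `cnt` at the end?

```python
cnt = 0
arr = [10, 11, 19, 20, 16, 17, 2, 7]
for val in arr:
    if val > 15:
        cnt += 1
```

Let's trace through this code step by step.

Initialize: cnt = 0
Initialize: arr = [10, 11, 19, 20, 16, 17, 2, 7]
Entering loop: for val in arr:

After execution: cnt = 4
4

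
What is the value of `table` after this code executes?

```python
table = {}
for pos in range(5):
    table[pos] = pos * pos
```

Let's trace through this code step by step.

Initialize: table = {}
Entering loop: for pos in range(5):

After execution: table = {0: 0, 1: 1, 2: 4, 3: 9, 4: 16}
{0: 0, 1: 1, 2: 4, 3: 9, 4: 16}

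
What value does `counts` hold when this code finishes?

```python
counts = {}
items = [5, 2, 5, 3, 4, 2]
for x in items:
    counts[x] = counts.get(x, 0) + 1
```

Let's trace through this code step by step.

Initialize: counts = {}
Initialize: items = [5, 2, 5, 3, 4, 2]
Entering loop: for x in items:

After execution: counts = {5: 2, 2: 2, 3: 1, 4: 1}
{5: 2, 2: 2, 3: 1, 4: 1}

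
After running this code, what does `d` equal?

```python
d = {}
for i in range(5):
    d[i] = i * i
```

Let's trace through this code step by step.

Initialize: d = {}
Entering loop: for i in range(5):

After execution: d = {0: 0, 1: 1, 2: 4, 3: 9, 4: 16}
{0: 0, 1: 1, 2: 4, 3: 9, 4: 16}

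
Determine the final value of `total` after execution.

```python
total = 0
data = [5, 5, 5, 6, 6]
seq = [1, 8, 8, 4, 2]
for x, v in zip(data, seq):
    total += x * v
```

Let's trace through this code step by step.

Initialize: total = 0
Initialize: data = [5, 5, 5, 6, 6]
Initialize: seq = [1, 8, 8, 4, 2]
Entering loop: for x, v in zip(data, seq):

After execution: total = 121
121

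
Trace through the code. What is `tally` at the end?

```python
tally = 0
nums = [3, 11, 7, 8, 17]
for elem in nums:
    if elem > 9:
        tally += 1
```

Let's trace through this code step by step.

Initialize: tally = 0
Initialize: nums = [3, 11, 7, 8, 17]
Entering loop: for elem in nums:

After execution: tally = 2
2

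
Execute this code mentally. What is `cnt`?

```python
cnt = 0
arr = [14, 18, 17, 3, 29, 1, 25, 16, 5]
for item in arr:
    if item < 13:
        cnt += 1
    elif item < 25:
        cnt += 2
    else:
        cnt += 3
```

Let's trace through this code step by step.

Initialize: cnt = 0
Initialize: arr = [14, 18, 17, 3, 29, 1, 25, 16, 5]
Entering loop: for item in arr:

After execution: cnt = 17
17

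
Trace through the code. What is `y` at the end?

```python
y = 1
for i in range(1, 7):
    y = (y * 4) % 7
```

Let's trace through this code step by step.

Initialize: y = 1
Entering loop: for i in range(1, 7):

After execution: y = 1
1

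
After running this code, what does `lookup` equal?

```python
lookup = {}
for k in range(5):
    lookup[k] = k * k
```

Let's trace through this code step by step.

Initialize: lookup = {}
Entering loop: for k in range(5):

After execution: lookup = {0: 0, 1: 1, 2: 4, 3: 9, 4: 16}
{0: 0, 1: 1, 2: 4, 3: 9, 4: 16}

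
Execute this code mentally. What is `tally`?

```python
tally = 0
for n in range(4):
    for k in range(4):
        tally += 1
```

Let's trace through this code step by step.

Initialize: tally = 0
Entering loop: for n in range(4):

After execution: tally = 16
16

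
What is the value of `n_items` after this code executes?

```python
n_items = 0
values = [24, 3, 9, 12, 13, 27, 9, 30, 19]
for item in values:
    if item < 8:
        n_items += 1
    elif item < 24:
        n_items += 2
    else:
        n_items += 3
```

Let's trace through this code step by step.

Initialize: n_items = 0
Initialize: values = [24, 3, 9, 12, 13, 27, 9, 30, 19]
Entering loop: for item in values:

After execution: n_items = 20
20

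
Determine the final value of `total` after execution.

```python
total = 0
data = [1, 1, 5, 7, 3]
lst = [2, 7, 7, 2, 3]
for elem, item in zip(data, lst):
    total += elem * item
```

Let's trace through this code step by step.

Initialize: total = 0
Initialize: data = [1, 1, 5, 7, 3]
Initialize: lst = [2, 7, 7, 2, 3]
Entering loop: for elem, item in zip(data, lst):

After execution: total = 67
67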